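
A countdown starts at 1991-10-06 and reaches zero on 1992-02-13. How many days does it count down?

Oct 6, 1991 → Nov 6, 1991: 31 days (October has 31).
Nov 6, 1991 → Dec 6, 1991: 30 days (November has 30).
Dec 6, 1991 → Jan 6, 1992: 31 days (December has 31).
Jan 6, 1992 → Feb 6, 1992: 31 days (January has 31).
Feb 6, 1992 → Feb 13, 1992: 7 days.
Total: 130 days.

130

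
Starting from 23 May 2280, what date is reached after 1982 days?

October 26, 2285

+365 (one year) → May 23, 2281 (1617 left).
+365 (one year) → May 23, 2282 (1252 left).
+365 (one year) → May 23, 2283 (887 left).
+366 (one year; includes Feb 29, 2284) → May 23, 2284 (521 left).
+365 (one year) → May 23, 2285 (156 left).
May has 31 days: +9 → Jun 1, 2285 (147 left).
Jun has 30 days: +30 → Jul 1, 2285 (117 left).
Jul has 31 days: +31 → Aug 1, 2285 (86 left).
Aug has 31 days: +31 → Sep 1, 2285 (55 left).
Sep has 30 days: +30 → Oct 1, 2285 (25 left).
+25 → Oct 26, 2285.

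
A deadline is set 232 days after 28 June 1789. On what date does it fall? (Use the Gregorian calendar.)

Jun has 30 days: +3 → Jul 1, 1789 (229 left).
Jul has 31 days: +31 → Aug 1, 1789 (198 left).
Aug has 31 days: +31 → Sep 1, 1789 (167 left).
Sep has 30 days: +30 → Oct 1, 1789 (137 left).
Oct has 31 days: +31 → Nov 1, 1789 (106 left).
Nov has 30 days: +30 → Dec 1, 1789 (76 left).
Dec has 31 days: +31 → Jan 1, 1790 (45 left).
Jan has 31 days: +31 → Feb 1, 1790 (14 left).
+14 → Feb 15, 1790.

February 15, 1790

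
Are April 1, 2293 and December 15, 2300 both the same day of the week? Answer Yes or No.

Yes

From Apr 1, 2293 to Dec 15, 2300 is 2814 days.
2814 mod 7 = 0, so they are the same weekday.
(Apr 1, 2293 is a Saturday; Dec 15, 2300 is a Saturday.)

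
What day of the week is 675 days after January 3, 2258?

Jan 3, 2258 is a Sunday.
675 mod 7 = 3, so 675 days after a Sunday is Sunday + 3 = Wednesday.

Wednesday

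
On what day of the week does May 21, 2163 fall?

Saturday

Doomsday rule: the anchor day for the 2100s is Sunday. For year 63: 63÷12 = 5 r 3, and 3÷4 = 0, so 5+3+0 = 8.
Sunday + 8 ≡ Monday — that's 2163's doomsday.
In May the doomsday date is May 9.
May 21 is 12 days after May 9; 12 mod 7 = 5, so Monday + 5 = Saturday.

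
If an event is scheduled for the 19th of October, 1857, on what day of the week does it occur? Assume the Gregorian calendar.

Monday

Doomsday rule: the anchor day for the 1800s is Friday. For year 57: 57÷12 = 4 r 9, and 9÷4 = 2, so 4+9+2 = 15.
Friday + 15 ≡ Saturday — that's 1857's doomsday.
In October the doomsday date is Oct 10.
Oct 19 is 9 days after Oct 10; 9 mod 7 = 2, so Saturday + 2 = Monday.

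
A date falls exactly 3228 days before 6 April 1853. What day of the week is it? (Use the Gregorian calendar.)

Apr 6, 1853 is a Wednesday.
3228 mod 7 = 1, so 3228 days before a Wednesday is Wednesday − 1 = Tuesday.

Tuesday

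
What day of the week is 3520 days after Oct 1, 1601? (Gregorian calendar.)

First find the weekday of Oct 1, 1601. Doomsday rule: the anchor day for the 1600s is Tuesday. For year 01: 1÷12 = 0 r 1, and 1÷4 = 0, so 0+1+0 = 1.
Tuesday + 1 ≡ Wednesday — that's 1601's doomsday.
In October the doomsday date is Oct 10.
Oct 1 is 9 days before Oct 10; 9 mod 7 = 2, so Wednesday − 2 = Monday.
3520 mod 7 = 6, so 3520 days after a Monday is Monday + 6 = Sunday.

Sunday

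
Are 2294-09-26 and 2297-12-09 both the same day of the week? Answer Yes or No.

From Sep 26, 2294 to Dec 9, 2297 is 1170 days.
1170 mod 7 = 1, so they are different weekdays.
(Sep 26, 2294 is a Wednesday; Dec 9, 2297 is a Thursday.)

No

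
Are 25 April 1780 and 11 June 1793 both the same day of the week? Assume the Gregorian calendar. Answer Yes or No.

From Apr 25, 1780 to Jun 11, 1793 is 4795 days.
4795 mod 7 = 0, so they are the same weekday.
(Apr 25, 1780 is a Tuesday; Jun 11, 1793 is a Tuesday.)

Yes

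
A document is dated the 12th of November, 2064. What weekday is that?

Wednesday

January 1, 2064 is a Tuesday.
Jan 1, 2064 → Feb 1, 2064: 31 days (January has 31).
Feb 1, 2064 → Mar 1, 2064: 29 days (February has 29).
Mar 1, 2064 → Apr 1, 2064: 31 days (March has 31).
Apr 1, 2064 → May 1, 2064: 30 days (April has 30).
May 1, 2064 → Jun 1, 2064: 31 days (May has 31).
Jun 1, 2064 → Jul 1, 2064: 30 days (June has 30).
Jul 1, 2064 → Aug 1, 2064: 31 days (July has 31).
Aug 1, 2064 → Sep 1, 2064: 31 days (August has 31).
Sep 1, 2064 → Oct 1, 2064: 30 days (September has 30).
Oct 1, 2064 → Nov 1, 2064: 31 days (October has 31).
Nov 1, 2064 → Nov 12, 2064: 11 days.
Total: 316 days.
316 mod 7 = 1, so Tuesday + 1 = Wednesday.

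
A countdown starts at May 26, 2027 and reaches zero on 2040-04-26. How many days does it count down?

May 26, 2027 → May 26, 2028: 366 days (Feb 29, 2028 is in that span).
May 26, 2028 → May 26, 2029: 365 days.
May 26, 2029 → May 26, 2030: 365 days.
May 26, 2030 → May 26, 2031: 365 days.
May 26, 2031 → May 26, 2032: 366 days (Feb 29, 2032 is in that span).
May 26, 2032 → May 26, 2033: 365 days.
May 26, 2033 → May 26, 2034: 365 days.
May 26, 2034 → May 26, 2035: 365 days.
May 26, 2035 → May 26, 2036: 366 days (Feb 29, 2036 is in that span).
May 26, 2036 → May 26, 2037: 365 days.
May 26, 2037 → May 26, 2038: 365 days.
May 26, 2038 → May 26, 2039: 365 days.
May 26, 2039 → Jun 26, 2039: 31 days (May has 31).
Jun 26, 2039 → Jul 26, 2039: 30 days (June has 30).
Jul 26, 2039 → Aug 26, 2039: 31 days (July has 31).
Aug 26, 2039 → Sep 26, 2039: 31 days (August has 31).
Sep 26, 2039 → Oct 26, 2039: 30 days (September has 30).
Oct 26, 2039 → Nov 26, 2039: 31 days (October has 31).
Nov 26, 2039 → Dec 26, 2039: 30 days (November has 30).
Dec 26, 2039 → Jan 26, 2040: 31 days (December has 31).
Jan 26, 2040 → Feb 26, 2040: 31 days (January has 31).
Feb 26, 2040 → Mar 26, 2040: 29 days (February has 29).
Mar 26, 2040 → Apr 26, 2040: 31 days.
Total: 4719 days.

4719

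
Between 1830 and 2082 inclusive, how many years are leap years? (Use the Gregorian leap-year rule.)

Multiples of 4 in [1830,2082]: 63.
Of those, multiples of 100: 2 (not leap unless ÷400).
Multiples of 400: 1.
Leap years = 63 − 2 + 1 = 62.

62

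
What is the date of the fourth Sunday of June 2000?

June 25, 2000

June 1, 2000 is a Thursday.
The first Sunday is therefore June 4 (3 days later).
The fourth Sunday is 4 + 3×7 = June 25.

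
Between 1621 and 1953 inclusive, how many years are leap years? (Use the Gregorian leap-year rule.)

80

Multiples of 4 in [1621,1953]: 83.
Of those, multiples of 100: 3 (not leap unless ÷400).
Multiples of 400: 0.
Leap years = 83 − 3 + 0 = 80.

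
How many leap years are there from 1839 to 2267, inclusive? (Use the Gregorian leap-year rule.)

104

Multiples of 4 in [1839,2267]: 107.
Of those, multiples of 100: 4 (not leap unless ÷400).
Multiples of 400: 1.
Leap years = 107 − 4 + 1 = 104.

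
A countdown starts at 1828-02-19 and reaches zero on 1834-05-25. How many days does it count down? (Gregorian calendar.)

Feb 19, 1828 → Feb 19, 1829: 366 days (Feb 29, 1828 is in that span).
Feb 19, 1829 → Feb 19, 1830: 365 days.
Feb 19, 1830 → Feb 19, 1831: 365 days.
Feb 19, 1831 → Feb 19, 1832: 365 days.
Feb 19, 1832 → Feb 19, 1833: 366 days (Feb 29, 1832 is in that span).
Feb 19, 1833 → Feb 19, 1834: 365 days.
Feb 19, 1834 → Mar 19, 1834: 28 days (February has 28).
Mar 19, 1834 → Apr 19, 1834: 31 days (March has 31).
Apr 19, 1834 → May 19, 1834: 30 days (April has 30).
May 19, 1834 → May 25, 1834: 6 days.
Total: 2287 days.

2287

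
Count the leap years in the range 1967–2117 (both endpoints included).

Multiples of 4 in [1967,2117]: 38.
Of those, multiples of 100: 2 (not leap unless ÷400).
Multiples of 400: 1.
Leap years = 38 − 2 + 1 = 37.

37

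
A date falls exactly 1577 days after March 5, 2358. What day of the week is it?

Friday

Mar 5, 2358 is a Wednesday.
1577 mod 7 = 2, so 1577 days after a Wednesday is Wednesday + 2 = Friday.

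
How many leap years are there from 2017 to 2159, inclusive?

Multiples of 4 in [2017,2159]: 35.
Of those, multiples of 100: 1 (not leap unless ÷400).
Multiples of 400: 0.
Leap years = 35 − 1 + 0 = 34.

34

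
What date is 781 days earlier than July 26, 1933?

−365 (one year) → Jul 26, 1932 (416 left).
−366 (one year; includes Feb 29, 1932) → Jul 26, 1931 (50 left).
−26 → Jun 30, 1931 (end of Jun, 30 days; 24 left).
−24 → Jun 6, 1931.

June 6, 1931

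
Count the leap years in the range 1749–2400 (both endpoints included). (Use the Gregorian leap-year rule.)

Multiples of 4 in [1749,2400]: 163.
Of those, multiples of 100: 7 (not leap unless ÷400).
Multiples of 400: 2.
Leap years = 163 − 7 + 2 = 158.

158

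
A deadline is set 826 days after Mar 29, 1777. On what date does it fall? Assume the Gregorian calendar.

+365 (one year) → Mar 29, 1778 (461 left).
+365 (one year) → Mar 29, 1779 (96 left).
Mar has 31 days: +3 → Apr 1, 1779 (93 left).
Apr has 30 days: +30 → May 1, 1779 (63 left).
May has 31 days: +31 → Jun 1, 1779 (32 left).
Jun has 30 days: +30 → Jul 1, 1779 (2 left).
+2 → Jul 3, 1779.

July 3, 1779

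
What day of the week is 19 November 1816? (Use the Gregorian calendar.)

January 1, 1816 is a Monday.
Jan 1, 1816 → Feb 1, 1816: 31 days (January has 31).
Feb 1, 1816 → Mar 1, 1816: 29 days (February has 29).
Mar 1, 1816 → Apr 1, 1816: 31 days (March has 31).
Apr 1, 1816 → May 1, 1816: 30 days (April has 30).
May 1, 1816 → Jun 1, 1816: 31 days (May has 31).
Jun 1, 1816 → Jul 1, 1816: 30 days (June has 30).
Jul 1, 1816 → Aug 1, 1816: 31 days (July has 31).
Aug 1, 1816 → Sep 1, 1816: 31 days (August has 31).
Sep 1, 1816 → Oct 1, 1816: 30 days (September has 30).
Oct 1, 1816 → Nov 1, 1816: 31 days (October has 31).
Nov 1, 1816 → Nov 19, 1816: 18 days.
Total: 323 days.
323 mod 7 = 1, so Monday + 1 = Tuesday.

Tuesday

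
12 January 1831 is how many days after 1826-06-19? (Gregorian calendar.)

Jun 19, 1826 → Jun 19, 1827: 365 days.
Jun 19, 1827 → Jun 19, 1828: 366 days (Feb 29, 1828 is in that span).
Jun 19, 1828 → Jun 19, 1829: 365 days.
Jun 19, 1829 → Jun 19, 1830: 365 days.
Jun 19, 1830 → Jul 19, 1830: 30 days (June has 30).
Jul 19, 1830 → Aug 19, 1830: 31 days (July has 31).
Aug 19, 1830 → Sep 19, 1830: 31 days (August has 31).
Sep 19, 1830 → Oct 19, 1830: 30 days (September has 30).
Oct 19, 1830 → Nov 19, 1830: 31 days (October has 31).
Nov 19, 1830 → Dec 19, 1830: 30 days (November has 30).
Dec 19, 1830 → Jan 12, 1831: 24 days.
Total: 1668 days.

1668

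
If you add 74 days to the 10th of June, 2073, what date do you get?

August 23, 2073

Jun has 30 days: +21 → Jul 1, 2073 (53 left).
Jul has 31 days: +31 → Aug 1, 2073 (22 left).
+22 → Aug 23, 2073.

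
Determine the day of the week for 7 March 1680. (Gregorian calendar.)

Thursday

Doomsday rule: the anchor day for the 1600s is Tuesday. For year 80: 80÷12 = 6 r 8, and 8÷4 = 2, so 6+8+2 = 16.
Tuesday + 16 ≡ Thursday — that's 1680's doomsday.
In March the doomsday date is Mar 14.
Mar 7 is 7 days before Mar 14; 7 mod 7 = 0, so Thursday − 0 = Thursday.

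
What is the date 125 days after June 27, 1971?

October 30, 1971

Jun has 30 days: +4 → Jul 1, 1971 (121 left).
Jul has 31 days: +31 → Aug 1, 1971 (90 left).
Aug has 31 days: +31 → Sep 1, 1971 (59 left).
Sep has 30 days: +30 → Oct 1, 1971 (29 left).
+29 → Oct 30, 1971.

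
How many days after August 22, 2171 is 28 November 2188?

Aug 22, 2171 → Aug 22, 2172: 366 days (Feb 29, 2172 is in that span).
Aug 22, 2172 → Aug 22, 2173: 365 days.
Aug 22, 2173 → Aug 22, 2174: 365 days.
Aug 22, 2174 → Aug 22, 2175: 365 days.
Aug 22, 2175 → Aug 22, 2176: 366 days (Feb 29, 2176 is in that span).
Aug 22, 2176 → Aug 22, 2177: 365 days.
Aug 22, 2177 → Aug 22, 2178: 365 days.
Aug 22, 2178 → Aug 22, 2179: 365 days.
Aug 22, 2179 → Aug 22, 2180: 366 days (Feb 29, 2180 is in that span).
Aug 22, 2180 → Aug 22, 2181: 365 days.
Aug 22, 2181 → Aug 22, 2182: 365 days.
Aug 22, 2182 → Aug 22, 2183: 365 days.
Aug 22, 2183 → Aug 22, 2184: 366 days (Feb 29, 2184 is in that span).
Aug 22, 2184 → Aug 22, 2185: 365 days.
Aug 22, 2185 → Aug 22, 2186: 365 days.
Aug 22, 2186 → Aug 22, 2187: 365 days.
Aug 22, 2187 → Aug 22, 2188: 366 days (Feb 29, 2188 is in that span).
Aug 22, 2188 → Sep 22, 2188: 31 days (August has 31).
Sep 22, 2188 → Oct 22, 2188: 30 days (September has 30).
Oct 22, 2188 → Nov 22, 2188: 31 days (October has 31).
Nov 22, 2188 → Nov 28, 2188: 6 days.
Total: 6308 days.

6308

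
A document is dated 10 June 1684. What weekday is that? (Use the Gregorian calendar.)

Saturday

Doomsday rule: the anchor day for the 1600s is Tuesday. For year 84: 84÷12 = 7 r 0, and 0÷4 = 0, so 7+0+0 = 7.
Tuesday + 7 ≡ Tuesday — that's 1684's doomsday.
In June the doomsday date is Jun 6.
Jun 10 is 4 days after Jun 6; 4 mod 7 = 4, so Tuesday + 4 = Saturday.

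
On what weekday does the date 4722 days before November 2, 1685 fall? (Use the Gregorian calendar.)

Monday

Nov 2, 1685 is a Friday.
4722 mod 7 = 4, so 4722 days before a Friday is Friday − 4 = Monday.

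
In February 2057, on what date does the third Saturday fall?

February 17, 2057

February 1, 2057 is a Thursday.
The first Saturday is therefore February 3 (2 days later).
The third Saturday is 3 + 2×7 = February 17.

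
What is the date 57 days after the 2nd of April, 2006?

Apr has 30 days: +29 → May 1, 2006 (28 left).
+28 → May 29, 2006.

May 29, 2006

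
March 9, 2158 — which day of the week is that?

Doomsday rule: the anchor day for the 2100s is Sunday. For year 58: 58÷12 = 4 r 10, and 10÷4 = 2, so 4+10+2 = 16.
Sunday + 16 ≡ Tuesday — that's 2158's doomsday.
In March the doomsday date is Mar 14.
Mar 9 is 5 days before Mar 14; 5 mod 7 = 5, so Tuesday − 5 = Thursday.

Thursday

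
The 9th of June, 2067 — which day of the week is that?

Thursday

Doomsday rule: the anchor day for the 2000s is Tuesday. For year 67: 67÷12 = 5 r 7, and 7÷4 = 1, so 5+7+1 = 13.
Tuesday + 13 ≡ Monday — that's 2067's doomsday.
In June the doomsday date is Jun 6.
Jun 9 is 3 days after Jun 6; 3 mod 7 = 3, so Monday + 3 = Thursday.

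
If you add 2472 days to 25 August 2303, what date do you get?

June 1, 2310

+366 (one year; includes Feb 29, 2304) → Aug 25, 2304 (2106 left).
+365 (one year) → Aug 25, 2305 (1741 left).
+365 (one year) → Aug 25, 2306 (1376 left).
+365 (one year) → Aug 25, 2307 (1011 left).
+366 (one year; includes Feb 29, 2308) → Aug 25, 2308 (645 left).
+365 (one year) → Aug 25, 2309 (280 left).
Aug has 31 days: +7 → Sep 1, 2309 (273 left).
Sep has 30 days: +30 → Oct 1, 2309 (243 left).
Oct has 31 days: +31 → Nov 1, 2309 (212 left).
Nov has 30 days: +30 → Dec 1, 2309 (182 left).
Dec has 31 days: +31 → Jan 1, 2310 (151 left).
Jan has 31 days: +31 → Feb 1, 2310 (120 left).
Feb has 28 days: +28 → Mar 1, 2310 (92 left).
Mar has 31 days: +31 → Apr 1, 2310 (61 left).
Apr has 30 days: +30 → May 1, 2310 (31 left).
May has 31 days: +31 → Jun 1, 2310 (0 left).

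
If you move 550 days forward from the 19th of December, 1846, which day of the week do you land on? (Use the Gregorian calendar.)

First find the weekday of Dec 19, 1846. Doomsday rule: the anchor day for the 1800s is Friday. For year 46: 46÷12 = 3 r 10, and 10÷4 = 2, so 3+10+2 = 15.
Friday + 15 ≡ Saturday — that's 1846's doomsday.
In December the doomsday date is Dec 12.
Dec 19 is 7 days after Dec 12; 7 mod 7 = 0, so Saturday + 0 = Saturday.
550 mod 7 = 4, so 550 days after a Saturday is Saturday + 4 = Wednesday.

Wednesday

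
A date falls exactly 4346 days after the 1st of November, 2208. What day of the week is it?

Monday

First find the weekday of Nov 1, 2208. Doomsday rule: the anchor day for the 2200s is Friday. For year 08: 8÷12 = 0 r 8, and 8÷4 = 2, so 0+8+2 = 10.
Friday + 10 ≡ Monday — that's 2208's doomsday.
In November the doomsday date is Nov 7.
Nov 1 is 6 days before Nov 7; 6 mod 7 = 6, so Monday − 6 = Tuesday.
4346 mod 7 = 6, so 4346 days after a Tuesday is Tuesday + 6 = Monday.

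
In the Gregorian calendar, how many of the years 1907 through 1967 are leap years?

15

Multiples of 4 in [1907,1967]: 15.
Of those, multiples of 100: 0 (not leap unless ÷400).
Multiples of 400: 0.
Leap years = 15 − 0 + 0 = 15.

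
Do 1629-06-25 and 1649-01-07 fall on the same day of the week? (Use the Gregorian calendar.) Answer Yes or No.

From Jun 25, 1629 to Jan 7, 1649 is 7136 days.
7136 mod 7 = 3, so they are different weekdays.
(Jun 25, 1629 is a Monday; Jan 7, 1649 is a Thursday.)

No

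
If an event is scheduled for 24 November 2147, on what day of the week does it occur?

Friday

January 1, 2147 is a Sunday.
Jan 1, 2147 → Feb 1, 2147: 31 days (January has 31).
Feb 1, 2147 → Mar 1, 2147: 28 days (February has 28).
Mar 1, 2147 → Apr 1, 2147: 31 days (March has 31).
Apr 1, 2147 → May 1, 2147: 30 days (April has 30).
May 1, 2147 → Jun 1, 2147: 31 days (May has 31).
Jun 1, 2147 → Jul 1, 2147: 30 days (June has 30).
Jul 1, 2147 → Aug 1, 2147: 31 days (July has 31).
Aug 1, 2147 → Sep 1, 2147: 31 days (August has 31).
Sep 1, 2147 → Oct 1, 2147: 30 days (September has 30).
Oct 1, 2147 → Nov 1, 2147: 31 days (October has 31).
Nov 1, 2147 → Nov 24, 2147: 23 days.
Total: 327 days.
327 mod 7 = 5, so Sunday + 5 = Friday.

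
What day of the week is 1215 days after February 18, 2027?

Feb 18, 2027 is a Thursday.
1215 mod 7 = 4, so 1215 days after a Thursday is Thursday + 4 = Monday.

Monday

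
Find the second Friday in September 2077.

September 1, 2077 is a Wednesday.
The first Friday is therefore September 3 (2 days later).
The second Friday is 3 + 1×7 = September 10.

September 10, 2077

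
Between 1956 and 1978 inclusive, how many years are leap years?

6

Multiples of 4 in [1956,1978]: 6.
Of those, multiples of 100: 0 (not leap unless ÷400).
Multiples of 400: 0.
Leap years = 6 − 0 + 0 = 6.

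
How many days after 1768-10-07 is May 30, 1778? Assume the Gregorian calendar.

3522

Oct 7, 1768 → Oct 7, 1769: 365 days.
Oct 7, 1769 → Oct 7, 1770: 365 days.
Oct 7, 1770 → Oct 7, 1771: 365 days.
Oct 7, 1771 → Oct 7, 1772: 366 days (Feb 29, 1772 is in that span).
Oct 7, 1772 → Oct 7, 1773: 365 days.
Oct 7, 1773 → Oct 7, 1774: 365 days.
Oct 7, 1774 → Oct 7, 1775: 365 days.
Oct 7, 1775 → Oct 7, 1776: 366 days (Feb 29, 1776 is in that span).
Oct 7, 1776 → Oct 7, 1777: 365 days.
Oct 7, 1777 → Nov 7, 1777: 31 days (October has 31).
Nov 7, 1777 → Dec 7, 1777: 30 days (November has 30).
Dec 7, 1777 → Jan 7, 1778: 31 days (December has 31).
Jan 7, 1778 → Feb 7, 1778: 31 days (January has 31).
Feb 7, 1778 → Mar 7, 1778: 28 days (February has 28).
Mar 7, 1778 → Apr 7, 1778: 31 days (March has 31).
Apr 7, 1778 → May 7, 1778: 30 days (April has 30).
May 7, 1778 → May 30, 1778: 23 days.
Total: 3522 days.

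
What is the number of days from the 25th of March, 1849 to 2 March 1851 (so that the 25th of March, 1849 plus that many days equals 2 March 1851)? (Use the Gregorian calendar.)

Mar 25, 1849 → Mar 25, 1850: 365 days.
Mar 25, 1850 → Apr 25, 1850: 31 days (March has 31).
Apr 25, 1850 → May 25, 1850: 30 days (April has 30).
May 25, 1850 → Jun 25, 1850: 31 days (May has 31).
Jun 25, 1850 → Jul 25, 1850: 30 days (June has 30).
Jul 25, 1850 → Aug 25, 1850: 31 days (July has 31).
Aug 25, 1850 → Sep 25, 1850: 31 days (August has 31).
Sep 25, 1850 → Oct 25, 1850: 30 days (September has 30).
Oct 25, 1850 → Nov 25, 1850: 31 days (October has 31).
Nov 25, 1850 → Dec 25, 1850: 30 days (November has 30).
Dec 25, 1850 → Jan 25, 1851: 31 days (December has 31).
Jan 25, 1851 → Feb 25, 1851: 31 days (January has 31).
Feb 25, 1851 → Mar 2, 1851: 5 days.
Total: 707 days.

707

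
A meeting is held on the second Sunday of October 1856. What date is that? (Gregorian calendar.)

October 1, 1856 is a Wednesday.
The first Sunday is therefore October 5 (4 days later).
The second Sunday is 5 + 1×7 = October 12.

October 12, 1856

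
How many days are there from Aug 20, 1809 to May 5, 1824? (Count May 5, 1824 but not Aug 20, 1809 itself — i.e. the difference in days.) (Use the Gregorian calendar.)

5372

Aug 20, 1809 → Aug 20, 1810: 365 days.
Aug 20, 1810 → Aug 20, 1811: 365 days.
Aug 20, 1811 → Aug 20, 1812: 366 days (Feb 29, 1812 is in that span).
Aug 20, 1812 → Aug 20, 1813: 365 days.
Aug 20, 1813 → Aug 20, 1814: 365 days.
Aug 20, 1814 → Aug 20, 1815: 365 days.
Aug 20, 1815 → Aug 20, 1816: 366 days (Feb 29, 1816 is in that span).
Aug 20, 1816 → Aug 20, 1817: 365 days.
Aug 20, 1817 → Aug 20, 1818: 365 days.
Aug 20, 1818 → Aug 20, 1819: 365 days.
Aug 20, 1819 → Aug 20, 1820: 366 days (Feb 29, 1820 is in that span).
Aug 20, 1820 → Aug 20, 1821: 365 days.
Aug 20, 1821 → Aug 20, 1822: 365 days.
Aug 20, 1822 → Aug 20, 1823: 365 days.
Aug 20, 1823 → Sep 20, 1823: 31 days (August has 31).
Sep 20, 1823 → Oct 20, 1823: 30 days (September has 30).
Oct 20, 1823 → Nov 20, 1823: 31 days (October has 31).
Nov 20, 1823 → Dec 20, 1823: 30 days (November has 30).
Dec 20, 1823 → Jan 20, 1824: 31 days (December has 31).
Jan 20, 1824 → Feb 20, 1824: 31 days (January has 31).
Feb 20, 1824 → Mar 20, 1824: 29 days (February has 29).
Mar 20, 1824 → Apr 20, 1824: 31 days (March has 31).
Apr 20, 1824 → May 5, 1824: 15 days.
Total: 5372 days.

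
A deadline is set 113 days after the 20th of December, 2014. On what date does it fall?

April 12, 2015

Dec has 31 days: +12 → Jan 1, 2015 (101 left).
Jan has 31 days: +31 → Feb 1, 2015 (70 left).
Feb has 28 days: +28 → Mar 1, 2015 (42 left).
Mar has 31 days: +31 → Apr 1, 2015 (11 left).
+11 → Apr 12, 2015.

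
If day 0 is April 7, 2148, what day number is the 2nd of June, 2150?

786

Apr 7, 2148 → Apr 7, 2149: 365 days.
Apr 7, 2149 → Apr 7, 2150: 365 days.
Apr 7, 2150 → May 7, 2150: 30 days (April has 30).
May 7, 2150 → Jun 2, 2150: 26 days.
Total: 786 days.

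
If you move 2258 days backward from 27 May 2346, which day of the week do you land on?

May 27, 2346 is a Monday.
2258 mod 7 = 4, so 2258 days before a Monday is Monday − 4 = Thursday.

Thursday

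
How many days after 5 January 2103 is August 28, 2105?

Jan 5, 2103 → Jan 5, 2104: 365 days.
Jan 5, 2104 → Jan 5, 2105: 366 days (Feb 29, 2104 is in that span).
Jan 5, 2105 → Feb 5, 2105: 31 days (January has 31).
Feb 5, 2105 → Mar 5, 2105: 28 days (February has 28).
Mar 5, 2105 → Apr 5, 2105: 31 days (March has 31).
Apr 5, 2105 → May 5, 2105: 30 days (April has 30).
May 5, 2105 → Jun 5, 2105: 31 days (May has 31).
Jun 5, 2105 → Jul 5, 2105: 30 days (June has 30).
Jul 5, 2105 → Aug 5, 2105: 31 days (July has 31).
Aug 5, 2105 → Aug 28, 2105: 23 days.
Total: 966 days.

966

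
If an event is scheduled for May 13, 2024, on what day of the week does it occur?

Doomsday rule: the anchor day for the 2000s is Tuesday. For year 24: 24÷12 = 2 r 0, and 0÷4 = 0, so 2+0+0 = 2.
Tuesday + 2 ≡ Thursday — that's 2024's doomsday.
In May the doomsday date is May 9.
May 13 is 4 days after May 9; 4 mod 7 = 4, so Thursday + 4 = Monday.

Monday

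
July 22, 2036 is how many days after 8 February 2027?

3452

Feb 8, 2027 → Feb 8, 2028: 365 days.
Feb 8, 2028 → Feb 8, 2029: 366 days (Feb 29, 2028 is in that span).
Feb 8, 2029 → Feb 8, 2030: 365 days.
Feb 8, 2030 → Feb 8, 2031: 365 days.
Feb 8, 2031 → Feb 8, 2032: 365 days.
Feb 8, 2032 → Feb 8, 2033: 366 days (Feb 29, 2032 is in that span).
Feb 8, 2033 → Feb 8, 2034: 365 days.
Feb 8, 2034 → Feb 8, 2035: 365 days.
Feb 8, 2035 → Feb 8, 2036: 365 days.
Feb 8, 2036 → Mar 8, 2036: 29 days (February has 29).
Mar 8, 2036 → Apr 8, 2036: 31 days (March has 31).
Apr 8, 2036 → May 8, 2036: 30 days (April has 30).
May 8, 2036 → Jun 8, 2036: 31 days (May has 31).
Jun 8, 2036 → Jul 8, 2036: 30 days (June has 30).
Jul 8, 2036 → Jul 22, 2036: 14 days.
Total: 3452 days.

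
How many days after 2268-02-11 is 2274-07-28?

2359

Feb 11, 2268 → Feb 11, 2269: 366 days (Feb 29, 2268 is in that span).
Feb 11, 2269 → Feb 11, 2270: 365 days.
Feb 11, 2270 → Feb 11, 2271: 365 days.
Feb 11, 2271 → Feb 11, 2272: 365 days.
Feb 11, 2272 → Feb 11, 2273: 366 days (Feb 29, 2272 is in that span).
Feb 11, 2273 → Feb 11, 2274: 365 days.
Feb 11, 2274 → Mar 11, 2274: 28 days (February has 28).
Mar 11, 2274 → Apr 11, 2274: 31 days (March has 31).
Apr 11, 2274 → May 11, 2274: 30 days (April has 30).
May 11, 2274 → Jun 11, 2274: 31 days (May has 31).
Jun 11, 2274 → Jul 11, 2274: 30 days (June has 30).
Jul 11, 2274 → Jul 28, 2274: 17 days.
Total: 2359 days.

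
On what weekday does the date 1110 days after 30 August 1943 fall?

Friday

Aug 30, 1943 is a Monday.
1110 mod 7 = 4, so 1110 days after a Monday is Monday + 4 = Friday.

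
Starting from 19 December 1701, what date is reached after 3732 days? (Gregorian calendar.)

March 8, 1712

+365 (one year) → Dec 19, 1702 (3367 left).
+365 (one year) → Dec 19, 1703 (3002 left).
+366 (one year; includes Feb 29, 1704) → Dec 19, 1704 (2636 left).
+365 (one year) → Dec 19, 1705 (2271 left).
+365 (one year) → Dec 19, 1706 (1906 left).
+365 (one year) → Dec 19, 1707 (1541 left).
+366 (one year; includes Feb 29, 1708) → Dec 19, 1708 (1175 left).
+365 (one year) → Dec 19, 1709 (810 left).
+365 (one year) → Dec 19, 1710 (445 left).
+365 (one year) → Dec 19, 1711 (80 left).
Dec has 31 days: +13 → Jan 1, 1712 (67 left).
Jan has 31 days: +31 → Feb 1, 1712 (36 left).
Feb has 29 days: +29 → Mar 1, 1712 (7 left).
+7 → Mar 8, 1712.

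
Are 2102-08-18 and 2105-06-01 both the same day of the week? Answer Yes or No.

From Aug 18, 2102 to Jun 1, 2105 is 1018 days.
1018 mod 7 = 3, so they are different weekdays.
(Aug 18, 2102 is a Friday; Jun 1, 2105 is a Monday.)

No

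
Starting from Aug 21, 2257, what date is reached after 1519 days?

October 18, 2261

+365 (one year) → Aug 21, 2258 (1154 left).
+365 (one year) → Aug 21, 2259 (789 left).
+366 (one year; includes Feb 29, 2260) → Aug 21, 2260 (423 left).
+365 (one year) → Aug 21, 2261 (58 left).
Aug has 31 days: +11 → Sep 1, 2261 (47 left).
Sep has 30 days: +30 → Oct 1, 2261 (17 left).
+17 → Oct 18, 2261.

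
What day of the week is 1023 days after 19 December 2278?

Friday

First find the weekday of Dec 19, 2278. Doomsday rule: the anchor day for the 2200s is Friday. For year 78: 78÷12 = 6 r 6, and 6÷4 = 1, so 6+6+1 = 13.
Friday + 13 ≡ Thursday — that's 2278's doomsday.
In December the doomsday date is Dec 12.
Dec 19 is 7 days after Dec 12; 7 mod 7 = 0, so Thursday + 0 = Thursday.
1023 mod 7 = 1, so 1023 days after a Thursday is Thursday + 1 = Friday.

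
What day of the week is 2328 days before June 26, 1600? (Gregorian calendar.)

Thursday

First find the weekday of Jun 26, 1600. Doomsday rule: the anchor day for the 1600s is Tuesday. For year 00: 0÷12 = 0 r 0, and 0÷4 = 0, so 0+0+0 = 0.
Tuesday + 0 ≡ Tuesday — that's 1600's doomsday.
In June the doomsday date is Jun 6.
Jun 26 is 20 days after Jun 6; 20 mod 7 = 6, so Tuesday + 6 = Monday.
2328 mod 7 = 4, so 2328 days before a Monday is Monday − 4 = Thursday.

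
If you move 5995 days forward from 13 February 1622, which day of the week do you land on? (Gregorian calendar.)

Wednesday

Feb 13, 1622 is a Sunday.
5995 mod 7 = 3, so 5995 days after a Sunday is Sunday + 3 = Wednesday.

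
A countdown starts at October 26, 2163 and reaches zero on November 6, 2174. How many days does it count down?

4029

Oct 26, 2163 → Oct 26, 2164: 366 days (Feb 29, 2164 is in that span).
Oct 26, 2164 → Oct 26, 2165: 365 days.
Oct 26, 2165 → Oct 26, 2166: 365 days.
Oct 26, 2166 → Oct 26, 2167: 365 days.
Oct 26, 2167 → Oct 26, 2168: 366 days (Feb 29, 2168 is in that span).
Oct 26, 2168 → Oct 26, 2169: 365 days.
Oct 26, 2169 → Oct 26, 2170: 365 days.
Oct 26, 2170 → Oct 26, 2171: 365 days.
Oct 26, 2171 → Oct 26, 2172: 366 days (Feb 29, 2172 is in that span).
Oct 26, 2172 → Oct 26, 2173: 365 days.
Oct 26, 2173 → Nov 26, 2173: 31 days (October has 31).
Nov 26, 2173 → Dec 26, 2173: 30 days (November has 30).
Dec 26, 2173 → Jan 26, 2174: 31 days (December has 31).
Jan 26, 2174 → Feb 26, 2174: 31 days (January has 31).
Feb 26, 2174 → Mar 26, 2174: 28 days (February has 28).
Mar 26, 2174 → Apr 26, 2174: 31 days (March has 31).
Apr 26, 2174 → May 26, 2174: 30 days (April has 30).
May 26, 2174 → Jun 26, 2174: 31 days (May has 31).
Jun 26, 2174 → Jul 26, 2174: 30 days (June has 30).
Jul 26, 2174 → Aug 26, 2174: 31 days (July has 31).
Aug 26, 2174 → Sep 26, 2174: 31 days (August has 31).
Sep 26, 2174 → Oct 26, 2174: 30 days (September has 30).
Oct 26, 2174 → Nov 6, 2174: 11 days.
Total: 4029 days.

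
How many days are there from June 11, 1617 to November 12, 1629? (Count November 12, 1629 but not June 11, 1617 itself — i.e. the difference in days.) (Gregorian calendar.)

Jun 11, 1617 → Jun 11, 1618: 365 days.
Jun 11, 1618 → Jun 11, 1619: 365 days.
Jun 11, 1619 → Jun 11, 1620: 366 days (Feb 29, 1620 is in that span).
Jun 11, 1620 → Jun 11, 1621: 365 days.
Jun 11, 1621 → Jun 11, 1622: 365 days.
Jun 11, 1622 → Jun 11, 1623: 365 days.
Jun 11, 1623 → Jun 11, 1624: 366 days (Feb 29, 1624 is in that span).
Jun 11, 1624 → Jun 11, 1625: 365 days.
Jun 11, 1625 → Jun 11, 1626: 365 days.
Jun 11, 1626 → Jun 11, 1627: 365 days.
Jun 11, 1627 → Jun 11, 1628: 366 days (Feb 29, 1628 is in that span).
Jun 11, 1628 → Jun 11, 1629: 365 days.
Jun 11, 1629 → Jul 11, 1629: 30 days (June has 30).
Jul 11, 1629 → Aug 11, 1629: 31 days (July has 31).
Aug 11, 1629 → Sep 11, 1629: 31 days (August has 31).
Sep 11, 1629 → Oct 11, 1629: 30 days (September has 30).
Oct 11, 1629 → Nov 11, 1629: 31 days (October has 31).
Nov 11, 1629 → Nov 12, 1629: 1 days.
Total: 4537 days.

4537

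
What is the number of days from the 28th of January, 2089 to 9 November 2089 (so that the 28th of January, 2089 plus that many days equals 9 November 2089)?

285

Jan 28, 2089 → Feb 28, 2089: 31 days (January has 31).
Feb 28, 2089 → Mar 28, 2089: 28 days (February has 28).
Mar 28, 2089 → Apr 28, 2089: 31 days (March has 31).
Apr 28, 2089 → May 28, 2089: 30 days (April has 30).
May 28, 2089 → Jun 28, 2089: 31 days (May has 31).
Jun 28, 2089 → Jul 28, 2089: 30 days (June has 30).
Jul 28, 2089 → Aug 28, 2089: 31 days (July has 31).
Aug 28, 2089 → Sep 28, 2089: 31 days (August has 31).
Sep 28, 2089 → Oct 28, 2089: 30 days (September has 30).
Oct 28, 2089 → Nov 9, 2089: 12 days.
Total: 285 days.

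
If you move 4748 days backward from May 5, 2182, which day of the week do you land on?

First find the weekday of May 5, 2182. Doomsday rule: the anchor day for the 2100s is Sunday. For year 82: 82÷12 = 6 r 10, and 10÷4 = 2, so 6+10+2 = 18.
Sunday + 18 ≡ Thursday — that's 2182's doomsday.
In May the doomsday date is May 9.
May 5 is 4 days before May 9; 4 mod 7 = 4, so Thursday − 4 = Sunday.
4748 mod 7 = 2, so 4748 days before a Sunday is Sunday − 2 = Friday.

Friday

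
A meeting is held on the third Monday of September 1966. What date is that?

September 19, 1966

September 1, 1966 is a Thursday.
The first Monday is therefore September 5 (4 days later).
The third Monday is 5 + 2×7 = September 19.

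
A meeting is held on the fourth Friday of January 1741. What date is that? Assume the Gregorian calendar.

January 27, 1741

January 1, 1741 is a Sunday.
The first Friday is therefore January 6 (5 days later).
The fourth Friday is 6 + 3×7 = January 27.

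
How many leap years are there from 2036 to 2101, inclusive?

16

Multiples of 4 in [2036,2101]: 17.
Of those, multiples of 100: 1 (not leap unless ÷400).
Multiples of 400: 0.
Leap years = 17 − 1 + 0 = 16.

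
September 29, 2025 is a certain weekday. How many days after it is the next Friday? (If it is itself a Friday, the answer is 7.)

Sep 29, 2025 is a Monday.
From Monday to the next Friday is 4 days.

4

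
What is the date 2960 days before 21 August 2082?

July 14, 2074

−365 (one year) → Aug 21, 2081 (2595 left).
−365 (one year) → Aug 21, 2080 (2230 left).
−366 (one year; includes Feb 29, 2080) → Aug 21, 2079 (1864 left).
−365 (one year) → Aug 21, 2078 (1499 left).
−365 (one year) → Aug 21, 2077 (1134 left).
−365 (one year) → Aug 21, 2076 (769 left).
−366 (one year; includes Feb 29, 2076) → Aug 21, 2075 (403 left).
−365 (one year) → Aug 21, 2074 (38 left).
−21 → Jul 31, 2074 (end of Jul, 31 days; 17 left).
−17 → Jul 14, 2074.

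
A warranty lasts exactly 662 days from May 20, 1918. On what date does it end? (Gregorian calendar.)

+365 (one year) → May 20, 1919 (297 left).
May has 31 days: +12 → Jun 1, 1919 (285 left).
Jun has 30 days: +30 → Jul 1, 1919 (255 left).
Jul has 31 days: +31 → Aug 1, 1919 (224 left).
Aug has 31 days: +31 → Sep 1, 1919 (193 left).
Sep has 30 days: +30 → Oct 1, 1919 (163 left).
Oct has 31 days: +31 → Nov 1, 1919 (132 left).
Nov has 30 days: +30 → Dec 1, 1919 (102 left).
Dec has 31 days: +31 → Jan 1, 1920 (71 left).
Jan has 31 days: +31 → Feb 1, 1920 (40 left).
Feb has 29 days: +29 → Mar 1, 1920 (11 left).
+11 → Mar 12, 1920.

March 12, 1920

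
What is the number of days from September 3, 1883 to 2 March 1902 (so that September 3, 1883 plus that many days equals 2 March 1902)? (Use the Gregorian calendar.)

Sep 3, 1883 → Sep 3, 1884: 366 days (Feb 29, 1884 is in that span).
Sep 3, 1884 → Sep 3, 1885: 365 days.
Sep 3, 1885 → Sep 3, 1886: 365 days.
Sep 3, 1886 → Sep 3, 1887: 365 days.
Sep 3, 1887 → Sep 3, 1888: 366 days (Feb 29, 1888 is in that span).
Sep 3, 1888 → Sep 3, 1889: 365 days.
Sep 3, 1889 → Sep 3, 1890: 365 days.
Sep 3, 1890 → Sep 3, 1891: 365 days.
Sep 3, 1891 → Sep 3, 1892: 366 days (Feb 29, 1892 is in that span).
Sep 3, 1892 → Sep 3, 1893: 365 days.
Sep 3, 1893 → Sep 3, 1894: 365 days.
Sep 3, 1894 → Sep 3, 1895: 365 days.
Sep 3, 1895 → Sep 3, 1896: 366 days (Feb 29, 1896 is in that span).
Sep 3, 1896 → Sep 3, 1897: 365 days.
Sep 3, 1897 → Sep 3, 1898: 365 days.
Sep 3, 1898 → Sep 3, 1899: 365 days.
Sep 3, 1899 → Sep 3, 1900: 365 days.
Sep 3, 1900 → Sep 3, 1901: 365 days.
Sep 3, 1901 → Oct 3, 1901: 30 days (September has 30).
Oct 3, 1901 → Nov 3, 1901: 31 days (October has 31).
Nov 3, 1901 → Dec 3, 1901: 30 days (November has 30).
Dec 3, 1901 → Jan 3, 1902: 31 days (December has 31).
Jan 3, 1902 → Feb 3, 1902: 31 days (January has 31).
Feb 3, 1902 → Mar 2, 1902: 27 days.
Total: 6754 days.

6754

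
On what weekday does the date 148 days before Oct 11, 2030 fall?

Thursday

Oct 11, 2030 is a Friday.
148 mod 7 = 1, so 148 days before a Friday is Friday − 1 = Thursday.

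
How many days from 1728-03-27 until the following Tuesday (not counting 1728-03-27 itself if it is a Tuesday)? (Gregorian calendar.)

Mar 27, 1728 is a Saturday.
From Saturday to the next Tuesday is 3 days.

3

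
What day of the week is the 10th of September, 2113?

January 1, 2113 is a Sunday.
Jan 1, 2113 → Feb 1, 2113: 31 days (January has 31).
Feb 1, 2113 → Mar 1, 2113: 28 days (February has 28).
Mar 1, 2113 → Apr 1, 2113: 31 days (March has 31).
Apr 1, 2113 → May 1, 2113: 30 days (April has 30).
May 1, 2113 → Jun 1, 2113: 31 days (May has 31).
Jun 1, 2113 → Jul 1, 2113: 30 days (June has 30).
Jul 1, 2113 → Aug 1, 2113: 31 days (July has 31).
Aug 1, 2113 → Sep 1, 2113: 31 days (August has 31).
Sep 1, 2113 → Sep 10, 2113: 9 days.
Total: 252 days.
252 mod 7 = 0, so Sunday + 0 = Sunday.

Sunday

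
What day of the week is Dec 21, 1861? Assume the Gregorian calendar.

Saturday

Doomsday rule: the anchor day for the 1800s is Friday. For year 61: 61÷12 = 5 r 1, and 1÷4 = 0, so 5+1+0 = 6.
Friday + 6 ≡ Thursday — that's 1861's doomsday.
In December the doomsday date is Dec 12.
Dec 21 is 9 days after Dec 12; 9 mod 7 = 2, so Thursday + 2 = Saturday.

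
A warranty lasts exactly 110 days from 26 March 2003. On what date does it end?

Mar has 31 days: +6 → Apr 1, 2003 (104 left).
Apr has 30 days: +30 → May 1, 2003 (74 left).
May has 31 days: +31 → Jun 1, 2003 (43 left).
Jun has 30 days: +30 → Jul 1, 2003 (13 left).
+13 → Jul 14, 2003.

July 14, 2003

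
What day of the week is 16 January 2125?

Doomsday rule: the anchor day for the 2100s is Sunday. For year 25: 25÷12 = 2 r 1, and 1÷4 = 0, so 2+1+0 = 3.
Sunday + 3 ≡ Wednesday — that's 2125's doomsday.
In January the doomsday date is Jan 3 (2125 is not a leap year).
Jan 16 is 13 days after Jan 3; 13 mod 7 = 6, so Wednesday + 6 = Tuesday.

Tuesday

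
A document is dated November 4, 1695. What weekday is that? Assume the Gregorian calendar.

Friday

Doomsday rule: the anchor day for the 1600s is Tuesday. For year 95: 95÷12 = 7 r 11, and 11÷4 = 2, so 7+11+2 = 20.
Tuesday + 20 ≡ Monday — that's 1695's doomsday.
In November the doomsday date is Nov 7.
Nov 4 is 3 days before Nov 7; 3 mod 7 = 3, so Monday − 3 = Friday.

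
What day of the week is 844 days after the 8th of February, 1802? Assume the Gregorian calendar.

First find the weekday of Feb 8, 1802. Doomsday rule: the anchor day for the 1800s is Friday. For year 02: 2÷12 = 0 r 2, and 2÷4 = 0, so 0+2+0 = 2.
Friday + 2 ≡ Sunday — that's 1802's doomsday.
In February the doomsday date is Feb 28 (1802 is not a leap year).
Feb 8 is 20 days before Feb 28; 20 mod 7 = 6, so Sunday − 6 = Monday.
844 mod 7 = 4, so 844 days after a Monday is Monday + 4 = Friday.

Friday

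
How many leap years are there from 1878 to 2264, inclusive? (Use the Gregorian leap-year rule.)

Multiples of 4 in [1878,2264]: 97.
Of those, multiples of 100: 4 (not leap unless ÷400).
Multiples of 400: 1.
Leap years = 97 − 4 + 1 = 94.

94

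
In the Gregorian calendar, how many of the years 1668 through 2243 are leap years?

139

Multiples of 4 in [1668,2243]: 144.
Of those, multiples of 100: 6 (not leap unless ÷400).
Multiples of 400: 1.
Leap years = 144 − 6 + 1 = 139.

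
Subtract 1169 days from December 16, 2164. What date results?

−366 (one year; includes Feb 29, 2164) → Dec 16, 2163 (803 left).
−365 (one year) → Dec 16, 2162 (438 left).
−365 (one year) → Dec 16, 2161 (73 left).
−16 → Nov 30, 2161 (end of Nov, 30 days; 57 left).
−30 → Oct 31, 2161 (end of Oct, 31 days; 27 left).
−27 → Oct 4, 2161.

October 4, 2161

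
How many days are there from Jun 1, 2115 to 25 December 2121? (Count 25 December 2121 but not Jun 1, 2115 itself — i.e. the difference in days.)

2399

Jun 1, 2115 → Jun 1, 2116: 366 days (Feb 29, 2116 is in that span).
Jun 1, 2116 → Jun 1, 2117: 365 days.
Jun 1, 2117 → Jun 1, 2118: 365 days.
Jun 1, 2118 → Jun 1, 2119: 365 days.
Jun 1, 2119 → Jun 1, 2120: 366 days (Feb 29, 2120 is in that span).
Jun 1, 2120 → Jun 1, 2121: 365 days.
Jun 1, 2121 → Jul 1, 2121: 30 days (June has 30).
Jul 1, 2121 → Aug 1, 2121: 31 days (July has 31).
Aug 1, 2121 → Sep 1, 2121: 31 days (August has 31).
Sep 1, 2121 → Oct 1, 2121: 30 days (September has 30).
Oct 1, 2121 → Nov 1, 2121: 31 days (October has 31).
Nov 1, 2121 → Dec 1, 2121: 30 days (November has 30).
Dec 1, 2121 → Dec 25, 2121: 24 days.
Total: 2399 days.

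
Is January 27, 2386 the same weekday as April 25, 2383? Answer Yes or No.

From Apr 25, 2383 to Jan 27, 2386 is 1008 days.
1008 mod 7 = 0, so they are the same weekday.
(Apr 25, 2383 is a Monday; Jan 27, 2386 is a Monday.)

Yes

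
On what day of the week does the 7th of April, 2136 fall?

Saturday

Doomsday rule: the anchor day for the 2100s is Sunday. For year 36: 36÷12 = 3 r 0, and 0÷4 = 0, so 3+0+0 = 3.
Sunday + 3 ≡ Wednesday — that's 2136's doomsday.
In April the doomsday date is Apr 4.
Apr 7 is 3 days after Apr 4; 3 mod 7 = 3, so Wednesday + 3 = Saturday.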